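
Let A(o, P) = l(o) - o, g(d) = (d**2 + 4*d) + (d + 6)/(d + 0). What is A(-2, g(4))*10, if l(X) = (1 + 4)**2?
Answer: 270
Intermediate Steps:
l(X) = 25 (l(X) = 5**2 = 25)
g(d) = d**2 + 4*d + (6 + d)/d (g(d) = (d**2 + 4*d) + (6 + d)/d = d**2 + 4*d + (6 + d)/d)
A(o, P) = 25 - o
A(-2, g(4))*10 = (25 - 1*(-2))*10 = (25 + 2)*10 = 27*10 = 270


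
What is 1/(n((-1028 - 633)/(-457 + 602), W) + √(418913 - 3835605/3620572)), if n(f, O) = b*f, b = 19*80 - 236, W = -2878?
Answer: -1119643715728560/16436325323290423897 - 546650*√8123261247346457/16436325323290423897 ≈ -7.1118e-5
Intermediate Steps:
b = 1284 (b = 1520 - 236 = 1284)
n(f, O) = 1284*f
1/(n((-1028 - 633)/(-457 + 602), W) + √(418913 - 3835605/3620572)) = 1/(1284*((-1028 - 633)/(-457 + 602)) + √(418913 - 3835605/3620572)) = 1/(1284*(-1661/145) + √(418913 - 3835605*1/3620572)) = 1/(1284*(-1661*1/145) + √(418913 - 3835605/3620572)) = 1/(1284*(-1661/145) + √(1516700842631/3620572)) = 1/(-2132724/145 + 13*√8123261247346457/1810286)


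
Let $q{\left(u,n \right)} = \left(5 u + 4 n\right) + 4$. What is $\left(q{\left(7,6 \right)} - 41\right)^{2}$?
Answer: $484$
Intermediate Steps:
$q{\left(u,n \right)} = 4 + 4 n + 5 u$ ($q{\left(u,n \right)} = \left(4 n + 5 u\right) + 4 = 4 + 4 n + 5 u$)
$\left(q{\left(7,6 \right)} - 41\right)^{2} = \left(\left(4 + 4 \cdot 6 + 5 \cdot 7\right) - 41\right)^{2} = \left(\left(4 + 24 + 35\right) - 41\right)^{2} = \left(63 - 41\right)^{2} = 22^{2} = 484$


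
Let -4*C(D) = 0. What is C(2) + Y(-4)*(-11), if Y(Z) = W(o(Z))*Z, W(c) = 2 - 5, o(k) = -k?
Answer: -132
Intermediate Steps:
C(D) = 0 (C(D) = -1/4*0 = 0)
W(c) = -3
Y(Z) = -3*Z
C(2) + Y(-4)*(-11) = 0 - 3*(-4)*(-11) = 0 + 12*(-11) = 0 - 132 = -132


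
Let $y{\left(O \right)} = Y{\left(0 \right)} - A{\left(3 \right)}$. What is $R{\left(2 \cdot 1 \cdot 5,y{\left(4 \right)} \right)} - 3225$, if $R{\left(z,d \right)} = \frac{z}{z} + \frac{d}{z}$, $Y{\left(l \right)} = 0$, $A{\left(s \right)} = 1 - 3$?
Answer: $- \frac{16119}{5} \approx -3223.8$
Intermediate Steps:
$A{\left(s \right)} = -2$ ($A{\left(s \right)} = 1 - 3 = -2$)
$y{\left(O \right)} = 2$ ($y{\left(O \right)} = 0 - -2 = 0 + 2 = 2$)
$R{\left(z,d \right)} = 1 + \frac{d}{z}$
$R{\left(2 \cdot 1 \cdot 5,y{\left(4 \right)} \right)} - 3225 = \frac{2 + 2 \cdot 1 \cdot 5}{2 \cdot 1 \cdot 5} - 3225 = \frac{2 + 2 \cdot 5}{2 \cdot 5} - 3225 = \frac{2 + 10}{10} - 3225 = \frac{1}{10} \cdot 12 - 3225 = \frac{6}{5} - 3225 = - \frac{16119}{5}$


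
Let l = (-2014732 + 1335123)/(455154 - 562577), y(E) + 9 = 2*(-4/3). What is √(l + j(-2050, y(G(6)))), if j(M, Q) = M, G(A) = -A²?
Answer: I*√81603395387/6319 ≈ 45.207*I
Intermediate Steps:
y(E) = -35/3 (y(E) = -9 + 2*(-4/3) = -9 - 8/3 = -35/3)
l = 39977/6319 (l = -679609/(-107423) = -679609*(-1/107423) = 39977/6319 ≈ 6.3265)
√(l + j(-2050, y(G(6)))) = √(39977/6319 - 2050) = √(-12913973/6319) = I*√81603395387/6319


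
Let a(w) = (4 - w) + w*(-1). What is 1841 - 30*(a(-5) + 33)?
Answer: 431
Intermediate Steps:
a(w) = 4 - 2*w (a(w) = (4 - w) - w = 4 - 2*w)
1841 - 30*(a(-5) + 33) = 1841 - 30*((4 - 2*(-5)) + 33) = 1841 - 30*((4 + 10) + 33) = 1841 - 30*(14 + 33) = 1841 - 30*47 = 1841 - 1*1410 = 1841 - 1410 = 431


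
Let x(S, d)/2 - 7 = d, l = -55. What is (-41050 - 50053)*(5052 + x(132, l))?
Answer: -451506468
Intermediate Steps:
x(S, d) = 14 + 2*d
(-41050 - 50053)*(5052 + x(132, l)) = (-41050 - 50053)*(5052 + (14 + 2*(-55))) = -91103*(5052 + (14 - 110)) = -91103*(5052 - 96) = -91103*4956 = -451506468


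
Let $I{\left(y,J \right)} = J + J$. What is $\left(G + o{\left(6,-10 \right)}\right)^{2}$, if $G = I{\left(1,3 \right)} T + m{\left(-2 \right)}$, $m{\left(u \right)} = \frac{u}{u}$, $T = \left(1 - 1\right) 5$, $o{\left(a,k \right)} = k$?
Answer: $81$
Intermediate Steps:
$T = 0$ ($T = 0 \cdot 5 = 0$)
$I{\left(y,J \right)} = 2 J$
$m{\left(u \right)} = 1$
$G = 1$ ($G = 2 \cdot 3 \cdot 0 + 1 = 6 \cdot 0 + 1 = 0 + 1 = 1$)
$\left(G + o{\left(6,-10 \right)}\right)^{2} = \left(1 - 10\right)^{2} = \left(-9\right)^{2} = 81$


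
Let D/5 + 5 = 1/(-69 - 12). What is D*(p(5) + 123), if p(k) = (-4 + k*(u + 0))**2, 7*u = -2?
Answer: -2166590/567 ≈ -3821.1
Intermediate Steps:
u = -2/7 (u = (1/7)*(-2) = -2/7 ≈ -0.28571)
D = -2030/81 (D = -25 + 5/(-69 - 12) = -25 + 5/(-81) = -25 + 5*(-1/81) = -25 - 5/81 = -2030/81 ≈ -25.062)
p(k) = (-4 - 2*k/7)**2 (p(k) = (-4 + k*(-2/7 + 0))**2 = (-4 + k*(-2/7))**2 = (-4 - 2*k/7)**2)
D*(p(5) + 123) = -2030*(4*(14 + 5)**2/49 + 123)/81 = -2030*((4/49)*19**2 + 123)/81 = -2030*((4/49)*361 + 123)/81 = -2030*(1444/49 + 123)/81 = -2030/81*7471/49 = -2166590/567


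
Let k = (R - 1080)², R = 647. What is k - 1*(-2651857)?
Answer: 2839346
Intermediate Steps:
k = 187489 (k = (647 - 1080)² = (-433)² = 187489)
k - 1*(-2651857) = 187489 - 1*(-2651857) = 187489 + 2651857 = 2839346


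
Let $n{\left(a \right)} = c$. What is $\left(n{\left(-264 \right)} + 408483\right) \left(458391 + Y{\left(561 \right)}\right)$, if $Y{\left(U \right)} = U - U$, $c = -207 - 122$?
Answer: $187094120214$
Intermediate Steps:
$c = -329$ ($c = -207 - 122 = -329$)
$Y{\left(U \right)} = 0$
$n{\left(a \right)} = -329$
$\left(n{\left(-264 \right)} + 408483\right) \left(458391 + Y{\left(561 \right)}\right) = \left(-329 + 408483\right) \left(458391 + 0\right) = 408154 \cdot 458391 = 187094120214$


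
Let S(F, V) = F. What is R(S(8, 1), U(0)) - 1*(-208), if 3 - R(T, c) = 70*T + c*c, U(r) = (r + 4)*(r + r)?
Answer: -349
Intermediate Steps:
U(r) = 2*r*(4 + r) (U(r) = (4 + r)*(2*r) = 2*r*(4 + r))
R(T, c) = 3 - c² - 70*T (R(T, c) = 3 - (70*T + c*c) = 3 - (70*T + c²) = 3 - (c² + 70*T) = 3 + (-c² - 70*T) = 3 - c² - 70*T)
R(S(8, 1), U(0)) - 1*(-208) = (3 - (2*0*(4 + 0))² - 70*8) - 1*(-208) = (3 - (2*0*4)² - 560) + 208 = (3 - 1*0² - 560) + 208 = (3 - 1*0 - 560) + 208 = (3 + 0 - 560) + 208 = -557 + 208 = -349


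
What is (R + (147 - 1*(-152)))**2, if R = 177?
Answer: 226576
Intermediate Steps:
(R + (147 - 1*(-152)))**2 = (177 + (147 - 1*(-152)))**2 = (177 + (147 + 152))**2 = (177 + 299)**2 = 476**2 = 226576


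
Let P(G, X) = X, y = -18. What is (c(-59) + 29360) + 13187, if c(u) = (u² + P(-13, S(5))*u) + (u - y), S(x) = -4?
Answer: 46223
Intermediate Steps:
c(u) = 18 + u² - 3*u (c(u) = (u² - 4*u) + (u - 1*(-18)) = (u² - 4*u) + (u + 18) = (u² - 4*u) + (18 + u) = 18 + u² - 3*u)
(c(-59) + 29360) + 13187 = ((18 + (-59)² - 3*(-59)) + 29360) + 13187 = ((18 + 3481 + 177) + 29360) + 13187 = (3676 + 29360) + 13187 = 33036 + 13187 = 46223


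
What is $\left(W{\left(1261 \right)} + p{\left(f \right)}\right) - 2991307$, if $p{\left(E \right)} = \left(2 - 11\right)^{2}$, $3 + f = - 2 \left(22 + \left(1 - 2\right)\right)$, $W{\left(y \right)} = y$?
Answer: $-2989965$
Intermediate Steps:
$f = -45$ ($f = -3 - 2 \left(22 + \left(1 - 2\right)\right) = -3 - 2 \left(22 - 1\right) = -3 - 42 = -45$)
$p{\left(E \right)} = 81$ ($p{\left(E \right)} = \left(-9\right)^{2} = 81$)
$\left(W{\left(1261 \right)} + p{\left(f \right)}\right) - 2991307 = \left(1261 + 81\right) - 2991307 = 1342 - 2991307 = -2989965$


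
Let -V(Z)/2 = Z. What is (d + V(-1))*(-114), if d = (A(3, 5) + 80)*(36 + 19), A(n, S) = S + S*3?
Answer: -627228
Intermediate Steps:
A(n, S) = 4*S (A(n, S) = S + 3*S = 4*S)
V(Z) = -2*Z
d = 5500 (d = (4*5 + 80)*(36 + 19) = (20 + 80)*55 = 100*55 = 5500)
(d + V(-1))*(-114) = (5500 - 2*(-1))*(-114) = (5500 + 2)*(-114) = 5502*(-114) = -627228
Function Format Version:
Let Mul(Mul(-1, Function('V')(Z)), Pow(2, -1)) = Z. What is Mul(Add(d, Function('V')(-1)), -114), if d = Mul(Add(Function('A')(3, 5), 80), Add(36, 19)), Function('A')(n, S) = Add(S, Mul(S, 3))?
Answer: -627228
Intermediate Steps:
Function('A')(n, S) = Mul(4, S) (Function('A')(n, S) = Add(S, Mul(3, S)) = Mul(4, S))
Function('V')(Z) = Mul(-2, Z)
d = 5500 (d = Mul(Add(Mul(4, 5), 80), Add(36, 19)) = Mul(Add(20, 80), 55) = Mul(100, 55) = 5500)
Mul(Add(d, Function('V')(-1)), -114) = Mul(Add(5500, Mul(-2, -1)), -114) = Mul(Add(5500, 2), -114) = Mul(5502, -114) = -627228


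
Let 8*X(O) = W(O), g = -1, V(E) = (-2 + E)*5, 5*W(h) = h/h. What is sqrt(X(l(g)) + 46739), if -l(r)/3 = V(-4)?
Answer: 9*sqrt(230810)/20 ≈ 216.19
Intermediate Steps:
W(h) = 1/5 (W(h) = (h/h)/5 = (1/5)*1 = 1/5)
V(E) = -10 + 5*E
l(r) = 90 (l(r) = -3*(-10 + 5*(-4)) = -3*(-10 - 20) = -3*(-30) = 90)
X(O) = 1/40 (X(O) = (1/8)*(1/5) = 1/40)
sqrt(X(l(g)) + 46739) = sqrt(1/40 + 46739) = sqrt(1869561/40) = 9*sqrt(230810)/20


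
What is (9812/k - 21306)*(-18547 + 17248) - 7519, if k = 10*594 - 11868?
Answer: 13669535799/494 ≈ 2.7671e+7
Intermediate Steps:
k = -5928 (k = 5940 - 11868 = -5928)
(9812/k - 21306)*(-18547 + 17248) - 7519 = (9812/(-5928) - 21306)*(-18547 + 17248) - 7519 = (9812*(-1/5928) - 21306)*(-1299) - 7519 = (-2453/1482 - 21306)*(-1299) - 7519 = -31577945/1482*(-1299) - 7519 = 13673250185/494 - 7519 = 13669535799/494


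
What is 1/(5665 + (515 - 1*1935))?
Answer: 1/4245 ≈ 0.00023557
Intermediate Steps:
1/(5665 + (515 - 1*1935)) = 1/(5665 + (515 - 1935)) = 1/(5665 - 1420) = 1/4245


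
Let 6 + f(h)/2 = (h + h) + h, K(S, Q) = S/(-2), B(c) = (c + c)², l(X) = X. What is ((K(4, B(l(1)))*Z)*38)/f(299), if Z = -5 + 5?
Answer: 0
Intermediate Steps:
Z = 0
B(c) = 4*c² (B(c) = (2*c)² = 4*c²)
K(S, Q) = -S/2 (K(S, Q) = S*(-½) = -S/2)
f(h) = -12 + 6*h (f(h) = -12 + 2*((h + h) + h) = -12 + 2*(2*h + h) = -12 + 2*(3*h) = -12 + 6*h)
((K(4, B(l(1)))*Z)*38)/f(299) = ((-½*4*0)*38)/(-12 + 6*299) = (-2*0*38)/(-12 + 1794) = (0*38)/1782 = 0*(1/1782) = 0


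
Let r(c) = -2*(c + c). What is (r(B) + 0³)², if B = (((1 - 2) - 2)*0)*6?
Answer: 0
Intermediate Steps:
B = 0 (B = ((-1 - 2)*0)*6 = -3*0*6 = 0*6 = 0)
r(c) = -4*c
(r(B) + 0³)² = (-4*0 + 0³)² = (0 + 0)² = 0² = 0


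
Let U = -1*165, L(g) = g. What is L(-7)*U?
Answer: 1155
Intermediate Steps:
U = -165
L(-7)*U = -7*(-165) = 1155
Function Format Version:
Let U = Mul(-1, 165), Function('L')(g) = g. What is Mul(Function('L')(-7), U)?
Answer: 1155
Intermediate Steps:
U = -165
Mul(Function('L')(-7), U) = Mul(-7, -165) = 1155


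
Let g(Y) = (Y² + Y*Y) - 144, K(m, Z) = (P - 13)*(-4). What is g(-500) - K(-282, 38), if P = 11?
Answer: 499848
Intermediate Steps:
K(m, Z) = 8 (K(m, Z) = (11 - 13)*(-4) = -2*(-4) = 8)
g(Y) = -144 + 2*Y² (g(Y) = (Y² + Y²) - 144 = 2*Y² - 144 = -144 + 2*Y²)
g(-500) - K(-282, 38) = (-144 + 2*(-500)²) - 1*8 = (-144 + 2*250000) - 8 = (-144 + 500000) - 8 = 499856 - 8 = 499848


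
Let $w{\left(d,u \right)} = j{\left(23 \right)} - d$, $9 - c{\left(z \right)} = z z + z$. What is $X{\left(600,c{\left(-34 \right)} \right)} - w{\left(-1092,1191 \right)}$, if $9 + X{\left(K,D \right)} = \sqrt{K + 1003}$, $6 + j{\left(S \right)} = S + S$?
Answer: $-1141 + \sqrt{1603} \approx -1101.0$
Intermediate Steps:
$c{\left(z \right)} = 9 - z - z^{2}$ ($c{\left(z \right)} = 9 - \left(z z + z\right) = 9 - \left(z^{2} + z\right) = 9 - \left(z + z^{2}\right) = 9 - z - z^{2}$)
$j{\left(S \right)} = -6 + 2 S$ ($j{\left(S \right)} = -6 + \left(S + S\right) = -6 + 2 S$)
$X{\left(K,D \right)} = -9 + \sqrt{1003 + K}$ ($X{\left(K,D \right)} = -9 + \sqrt{K + 1003} = -9 + \sqrt{1003 + K}$)
$w{\left(d,u \right)} = 40 - d$ ($w{\left(d,u \right)} = \left(-6 + 2 \cdot 23\right) - d = \left(-6 + 46\right) - d = 40 - d$)
$X{\left(600,c{\left(-34 \right)} \right)} - w{\left(-1092,1191 \right)} = \left(-9 + \sqrt{1003 + 600}\right) - \left(40 - -1092\right) = \left(-9 + \sqrt{1603}\right) - \left(40 + 1092\right) = \left(-9 + \sqrt{1603}\right) - 1132 = -1141 + \sqrt{1603}$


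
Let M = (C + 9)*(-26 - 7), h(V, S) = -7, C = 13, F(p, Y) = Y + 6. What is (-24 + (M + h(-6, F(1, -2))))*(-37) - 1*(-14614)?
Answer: 42623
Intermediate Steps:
F(p, Y) = 6 + Y
M = -726 (M = (13 + 9)*(-26 - 7) = 22*(-33) = -726)
(-24 + (M + h(-6, F(1, -2))))*(-37) - 1*(-14614) = (-24 + (-726 - 7))*(-37) - 1*(-14614) = (-24 - 733)*(-37) + 14614 = -757*(-37) + 14614 = 28009 + 14614 = 42623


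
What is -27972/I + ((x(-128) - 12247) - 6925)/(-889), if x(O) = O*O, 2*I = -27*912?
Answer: 548083/101346 ≈ 5.4080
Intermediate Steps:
I = -12312 (I = (-27*912)/2 = (1/2)*(-24624) = -12312)
x(O) = O**2
-27972/I + ((x(-128) - 12247) - 6925)/(-889) = -27972/(-12312) + (((-128)**2 - 12247) - 6925)/(-889) = -27972*(-1/12312) + ((16384 - 12247) - 6925)*(-1/889) = 259/114 + (4137 - 6925)*(-1/889) = 259/114 - 2788*(-1/889) = 259/114 + 2788/889 = 548083/101346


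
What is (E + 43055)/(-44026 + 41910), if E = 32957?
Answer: -19003/529 ≈ -35.922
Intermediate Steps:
(E + 43055)/(-44026 + 41910) = (32957 + 43055)/(-44026 + 41910) = 76012/(-2116) = 76012*(-1/2116) = -19003/529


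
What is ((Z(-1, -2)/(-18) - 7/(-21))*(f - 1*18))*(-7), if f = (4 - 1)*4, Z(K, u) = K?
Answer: 49/3 ≈ 16.333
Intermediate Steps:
f = 12 (f = 3*4 = 12)
((Z(-1, -2)/(-18) - 7/(-21))*(f - 1*18))*(-7) = ((-1/(-18) - 7/(-21))*(12 - 1*18))*(-7) = ((-1*(-1/18) - 7*(-1/21))*(12 - 18))*(-7) = ((1/18 + 1/3)*(-6))*(-7) = ((7/18)*(-6))*(-7) = -7/3*(-7) = 49/3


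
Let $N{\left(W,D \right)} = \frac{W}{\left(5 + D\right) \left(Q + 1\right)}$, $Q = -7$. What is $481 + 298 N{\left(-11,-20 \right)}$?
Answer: $\frac{20006}{45} \approx 444.58$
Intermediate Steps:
$N{\left(W,D \right)} = \frac{W}{-30 - 6 D}$ ($N{\left(W,D \right)} = \frac{W}{\left(5 + D\right) \left(-7 + 1\right)} = \frac{W}{\left(5 + D\right) \left(-6\right)} = \frac{W}{-30 - 6 D}$)
$481 + 298 N{\left(-11,-20 \right)} = 481 + 298 \cdot \frac{1}{6} \left(-11\right) \frac{1}{-5 - -20} = 481 + 298 \cdot \frac{1}{6} \left(-11\right) \frac{1}{-5 + 20} = 481 + 298 \cdot \frac{1}{6} \left(-11\right) \frac{1}{15} = 481 + 298 \left(- \frac{11}{90}\right) = 481 - \frac{1639}{45} = \frac{20006}{45}$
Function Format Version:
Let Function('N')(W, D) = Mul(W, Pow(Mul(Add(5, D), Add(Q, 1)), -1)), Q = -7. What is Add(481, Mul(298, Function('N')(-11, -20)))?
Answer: Rational(20006, 45) ≈ 444.58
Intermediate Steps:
Function('N')(W, D) = Mul(W, Pow(Add(-30, Mul(-6, D)), -1)) (Function('N')(W, D) = Mul(W, Pow(Mul(Add(5, D), Add(-7, 1)), -1)) = Mul(W, Pow(Mul(Add(5, D), -6), -1)) = Mul(W, Pow(Add(-30, Mul(-6, D)), -1)))
Add(481, Mul(298, Function('N')(-11, -20))) = Add(481, Mul(298, Mul(Rational(1, 6), -11, Pow(Add(-5, Mul(-1, -20)), -1)))) = Add(481, Mul(298, Mul(Rational(1, 6), -11, Pow(Add(-5, 20), -1)))) = Add(481, Mul(298, Mul(Rational(1, 6), -11, Pow(15, -1)))) = Add(481, Mul(298, Mul(Rational(1, 6), -11, Rational(1, 15)))) = Add(481, Mul(298, Rational(-11, 90))) = Add(481, Rational(-1639, 45)) = Rational(20006, 45)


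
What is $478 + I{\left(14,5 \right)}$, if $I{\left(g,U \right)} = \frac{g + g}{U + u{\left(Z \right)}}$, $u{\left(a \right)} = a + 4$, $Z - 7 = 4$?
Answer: $\frac{2397}{5} \approx 479.4$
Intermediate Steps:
$Z = 11$ ($Z = 7 + 4 = 11$)
$u{\left(a \right)} = 4 + a$
$I{\left(g,U \right)} = \frac{2 g}{15 + U}$ ($I{\left(g,U \right)} = \frac{g + g}{U + \left(4 + 11\right)} = \frac{2 g}{U + 15} = \frac{2 g}{15 + U}$)
$478 + I{\left(14,5 \right)} = 478 + 2 \cdot 14 \frac{1}{15 + 5} = 478 + 2 \cdot 14 \cdot \frac{1}{20} = 478 + \frac{7}{5} = \frac{2397}{5}$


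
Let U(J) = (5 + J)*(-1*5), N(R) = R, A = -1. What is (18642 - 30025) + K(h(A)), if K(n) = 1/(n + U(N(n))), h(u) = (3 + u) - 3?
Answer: -239044/21 ≈ -11383.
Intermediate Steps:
U(J) = -25 - 5*J (U(J) = (5 + J)*(-5) = -25 - 5*J)
h(u) = u
K(n) = 1/(-25 - 4*n) (K(n) = 1/(n + (-25 - 5*n)) = 1/(-25 - 4*n))
(18642 - 30025) + K(h(A)) = (18642 - 30025) - 1/(25 + 4*(-1)) = -11383 - 1/(25 - 4) = -11383 - 1/21 = -239044/21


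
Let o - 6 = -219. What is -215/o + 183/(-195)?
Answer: 982/13845 ≈ 0.070928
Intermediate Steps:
o = -213 (o = 6 - 219 = -213)
-215/o + 183/(-195) = -215/(-213) + 183/(-195) = -215*(-1/213) + 183*(-1/195) = 215/213 - 61/65 = 982/13845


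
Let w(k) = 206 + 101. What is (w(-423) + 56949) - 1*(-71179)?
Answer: 128435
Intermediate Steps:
w(k) = 307
(w(-423) + 56949) - 1*(-71179) = (307 + 56949) - 1*(-71179) = 57256 + 71179 = 128435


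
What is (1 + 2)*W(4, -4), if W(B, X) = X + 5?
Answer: 3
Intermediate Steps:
W(B, X) = 5 + X
(1 + 2)*W(4, -4) = (1 + 2)*(5 - 4) = 3*1 = 3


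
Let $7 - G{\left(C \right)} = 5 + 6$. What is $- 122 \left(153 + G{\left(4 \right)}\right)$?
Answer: $-18178$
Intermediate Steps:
$G{\left(C \right)} = -4$ ($G{\left(C \right)} = 7 - \left(5 + 6\right) = 7 - 11 = -4$)
$- 122 \left(153 + G{\left(4 \right)}\right) = - 122 \left(153 - 4\right) = \left(-122\right) 149 = -18178$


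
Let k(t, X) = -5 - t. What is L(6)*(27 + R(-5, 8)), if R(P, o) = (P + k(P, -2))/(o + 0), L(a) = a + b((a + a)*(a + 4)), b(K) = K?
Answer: 13293/4 ≈ 3323.3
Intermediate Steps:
L(a) = a + 2*a*(4 + a) (L(a) = a + (a + a)*(a + 4) = a + (2*a)*(4 + a) = a + 2*a*(4 + a))
R(P, o) = -5/o (R(P, o) = (P + (-5 - P))/(o + 0) = -5/o)
L(6)*(27 + R(-5, 8)) = (6*(9 + 2*6))*(27 - 5/8) = (6*(9 + 12))*(27 - 5*1/8) = (6*21)*(27 - 5/8) = 126*(211/8) = 13293/4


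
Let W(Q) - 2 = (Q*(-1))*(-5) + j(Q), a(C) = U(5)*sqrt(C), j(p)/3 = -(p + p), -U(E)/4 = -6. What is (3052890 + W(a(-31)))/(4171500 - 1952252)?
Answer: 763223/554812 - 3*I*sqrt(31)/277406 ≈ 1.3756 - 6.0212e-5*I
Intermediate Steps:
U(E) = 24 (U(E) = -4*(-6) = 24)
j(p) = -6*p (j(p) = 3*(-(p + p)) = 3*(-2*p) = -6*p)
a(C) = 24*sqrt(C)
W(Q) = 2 - Q (W(Q) = 2 + ((Q*(-1))*(-5) - 6*Q) = 2 + (-Q*(-5) - 6*Q) = 2 + (5*Q - 6*Q) = 2 - Q)
(3052890 + W(a(-31)))/(4171500 - 1952252) = (3052890 + (2 - 24*sqrt(-31)))/(4171500 - 1952252) = (3052890 + (2 - 24*I*sqrt(31)))/2219248 = (3052890 + (2 - 24*I*sqrt(31)))*(1/2219248) = (3052892 - 24*I*sqrt(31))*(1/2219248) = 763223/554812 - 3*I*sqrt(31)/277406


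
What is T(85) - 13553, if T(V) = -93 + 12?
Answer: -13634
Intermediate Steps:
T(V) = -81
T(85) - 13553 = -81 - 13553 = -13634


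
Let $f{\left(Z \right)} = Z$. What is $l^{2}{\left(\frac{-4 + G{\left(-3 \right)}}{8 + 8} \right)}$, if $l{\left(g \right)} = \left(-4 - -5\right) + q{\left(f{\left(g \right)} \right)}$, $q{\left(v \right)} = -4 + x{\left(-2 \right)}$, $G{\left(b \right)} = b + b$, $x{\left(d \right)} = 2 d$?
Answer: $49$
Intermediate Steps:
$G{\left(b \right)} = 2 b$
$q{\left(v \right)} = -8$ ($q{\left(v \right)} = -4 + 2 \left(-2\right) = -4 - 4 = -8$)
$l{\left(g \right)} = -7$ ($l{\left(g \right)} = \left(-4 - -5\right) - 8 = \left(-4 + 5\right) - 8 = 1 - 8 = -7$)
$l^{2}{\left(\frac{-4 + G{\left(-3 \right)}}{8 + 8} \right)} = \left(-7\right)^{2} = 49$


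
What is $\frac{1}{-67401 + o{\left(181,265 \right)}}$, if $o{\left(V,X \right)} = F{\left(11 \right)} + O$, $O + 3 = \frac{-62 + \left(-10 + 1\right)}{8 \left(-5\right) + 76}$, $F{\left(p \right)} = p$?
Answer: $- \frac{36}{2426219} \approx -1.4838 \cdot 10^{-5}$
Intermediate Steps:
$O = - \frac{179}{36}$ ($O = -3 + \frac{-62 + \left(-10 + 1\right)}{8 \left(-5\right) + 76} = -3 + \frac{-62 - 9}{-40 + 76} = -3 - \frac{71}{36} = - \frac{179}{36} \approx -4.9722$)
$o{\left(V,X \right)} = \frac{217}{36}$ ($o{\left(V,X \right)} = 11 - \frac{179}{36} = \frac{217}{36}$)
$\frac{1}{-67401 + o{\left(181,265 \right)}} = \frac{1}{-67401 + \frac{217}{36}} = \frac{1}{- \frac{2426219}{36}} = - \frac{36}{2426219}$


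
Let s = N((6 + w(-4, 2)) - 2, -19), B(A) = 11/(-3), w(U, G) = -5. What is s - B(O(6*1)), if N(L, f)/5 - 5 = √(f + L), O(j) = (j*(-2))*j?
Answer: 86/3 + 10*I*√5 ≈ 28.667 + 22.361*I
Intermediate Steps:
O(j) = -2*j² (O(j) = (-2*j)*j = -2*j²)
N(L, f) = 25 + 5*√(L + f) (N(L, f) = 25 + 5*√(f + L) = 25 + 5*√(L + f))
B(A) = -11/3 (B(A) = 11*(-⅓) = -11/3)
s = 25 + 10*I*√5 (s = 25 + 5*√(((6 - 5) - 2) - 19) = 25 + 5*√((1 - 2) - 19) = 25 + 5*√(-1 - 19) = 25 + 5*√(-20) = 25 + 5*(2*I*√5) = 25 + 10*I*√5 ≈ 25.0 + 22.361*I)
s - B(O(6*1)) = (25 + 10*I*√5) - 1*(-11/3) = (25 + 10*I*√5) + 11/3 = 86/3 + 10*I*√5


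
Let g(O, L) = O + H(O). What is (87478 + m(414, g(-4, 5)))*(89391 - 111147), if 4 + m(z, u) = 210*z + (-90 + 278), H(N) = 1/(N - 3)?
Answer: -3798641112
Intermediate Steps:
H(N) = 1/(-3 + N)
g(O, L) = O + 1/(-3 + O)
m(z, u) = 184 + 210*z (m(z, u) = -4 + (210*z + (-90 + 278)) = -4 + (210*z + 188) = -4 + (188 + 210*z) = 184 + 210*z)
(87478 + m(414, g(-4, 5)))*(89391 - 111147) = (87478 + (184 + 210*414))*(89391 - 111147) = (87478 + (184 + 86940))*(-21756) = (87478 + 87124)*(-21756) = 174602*(-21756) = -3798641112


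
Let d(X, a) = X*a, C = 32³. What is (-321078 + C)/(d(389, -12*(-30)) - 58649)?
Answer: -288310/81391 ≈ -3.5423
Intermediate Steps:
C = 32768
(-321078 + C)/(d(389, -12*(-30)) - 58649) = (-321078 + 32768)/(389*(-12*(-30)) - 58649) = -288310/(389*360 - 58649) = -288310/(140040 - 58649) = -288310/81391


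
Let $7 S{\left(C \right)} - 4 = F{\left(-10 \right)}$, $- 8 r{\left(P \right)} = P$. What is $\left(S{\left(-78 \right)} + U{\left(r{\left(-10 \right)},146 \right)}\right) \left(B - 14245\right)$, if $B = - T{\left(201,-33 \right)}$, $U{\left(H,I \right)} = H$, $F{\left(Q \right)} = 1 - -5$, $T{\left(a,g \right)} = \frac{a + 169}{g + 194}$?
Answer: $- \frac{172036125}{4508} \approx -38162.0$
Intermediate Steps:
$T{\left(a,g \right)} = \frac{169 + a}{194 + g}$
$r{\left(P \right)} = - \frac{P}{8}$
$F{\left(Q \right)} = 6$ ($F{\left(Q \right)} = 1 + 5 = 6$)
$S{\left(C \right)} = \frac{10}{7}$ ($S{\left(C \right)} = \frac{4}{7} + \frac{1}{7} \cdot 6 = \frac{4}{7} + \frac{6}{7} = \frac{10}{7}$)
$B = - \frac{370}{161}$ ($B = - \frac{169 + 201}{194 - 33} = - \frac{370}{161} \approx -2.2981$)
$\left(S{\left(-78 \right)} + U{\left(r{\left(-10 \right)},146 \right)}\right) \left(B - 14245\right) = \left(\frac{10}{7} - - \frac{5}{4}\right) \left(- \frac{370}{161} - 14245\right) = \left(\frac{10}{7} + \frac{5}{4}\right) \left(- \frac{2293815}{161}\right) = \frac{75}{28} \left(- \frac{2293815}{161}\right) = - \frac{172036125}{4508}$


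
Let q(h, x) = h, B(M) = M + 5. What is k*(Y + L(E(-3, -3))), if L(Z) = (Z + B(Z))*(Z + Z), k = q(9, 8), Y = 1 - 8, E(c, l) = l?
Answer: -9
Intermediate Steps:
B(M) = 5 + M
Y = -7
k = 9
L(Z) = 2*Z*(5 + 2*Z) (L(Z) = (Z + (5 + Z))*(Z + Z) = (5 + 2*Z)*(2*Z) = 2*Z*(5 + 2*Z))
k*(Y + L(E(-3, -3))) = 9*(-7 + 2*(-3)*(5 + 2*(-3))) = 9*(-7 + 2*(-3)*(5 - 6)) = 9*(-7 + 2*(-3)*(-1)) = 9*(-7 + 6) = 9*(-1) = -9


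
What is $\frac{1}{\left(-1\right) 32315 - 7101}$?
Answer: $- \frac{1}{39416} \approx -2.537 \cdot 10^{-5}$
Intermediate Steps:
$\frac{1}{\left(-1\right) 32315 - 7101} = \frac{1}{-32315 - 7101} = \frac{1}{-39416} = - \frac{1}{39416}$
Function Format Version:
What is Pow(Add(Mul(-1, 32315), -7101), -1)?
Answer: Rational(-1, 39416) ≈ -2.5370e-5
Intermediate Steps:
Pow(Add(Mul(-1, 32315), -7101), -1) = Pow(Add(-32315, -7101), -1) = Pow(-39416, -1) = Rational(-1, 39416)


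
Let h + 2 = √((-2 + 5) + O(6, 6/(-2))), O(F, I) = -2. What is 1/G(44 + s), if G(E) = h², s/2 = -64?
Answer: 1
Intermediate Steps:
s = -128 (s = 2*(-64) = -128)
h = -1 (h = -2 + √((-2 + 5) - 2) = -2 + √(3 - 2) = -2 + √1 = -2 + 1 = -1)
G(E) = 1 (G(E) = (-1)² = 1)
1/G(44 + s) = 1/1 = 1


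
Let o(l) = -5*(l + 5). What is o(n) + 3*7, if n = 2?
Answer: -14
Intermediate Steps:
o(l) = -25 - 5*l (o(l) = -5*(5 + l) = -25 - 5*l)
o(n) + 3*7 = (-25 - 5*2) + 3*7 = (-25 - 10) + 21 = -35 + 21 = -14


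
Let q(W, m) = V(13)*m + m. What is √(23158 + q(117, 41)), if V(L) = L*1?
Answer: 2*√5933 ≈ 154.05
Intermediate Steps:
V(L) = L
q(W, m) = 14*m (q(W, m) = 13*m + m = 14*m)
√(23158 + q(117, 41)) = √(23158 + 14*41) = √(23158 + 574) = √23732 = 2*√5933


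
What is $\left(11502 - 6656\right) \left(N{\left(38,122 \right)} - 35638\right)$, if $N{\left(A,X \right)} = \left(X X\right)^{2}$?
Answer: $1073378426028$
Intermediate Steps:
$N{\left(A,X \right)} = X^{4}$ ($N{\left(A,X \right)} = \left(X^{2}\right)^{2} = X^{4}$)
$\left(11502 - 6656\right) \left(N{\left(38,122 \right)} - 35638\right) = \left(11502 - 6656\right) \left(122^{4} - 35638\right) = 4846 \left(221533456 - 35638\right) = 4846 \cdot 221497818 = 1073378426028$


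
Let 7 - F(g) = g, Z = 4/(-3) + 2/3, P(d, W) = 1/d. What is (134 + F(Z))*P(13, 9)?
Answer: 425/39 ≈ 10.897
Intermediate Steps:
Z = -2/3 (Z = 4*(-1/3) + 2*(1/3) = -4/3 + 2/3 = -2/3 ≈ -0.66667)
F(g) = 7 - g
(134 + F(Z))*P(13, 9) = (134 + (7 - 1*(-2/3)))/13 = (134 + (7 + 2/3))*(1/13) = (134 + 23/3)*(1/13) = (425/3)*(1/13) = 425/39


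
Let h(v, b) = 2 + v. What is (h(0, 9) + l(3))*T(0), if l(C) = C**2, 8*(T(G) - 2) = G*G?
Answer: 22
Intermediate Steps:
T(G) = 2 + G**2/8 (T(G) = 2 + (G*G)/8 = 2 + G**2/8)
(h(0, 9) + l(3))*T(0) = ((2 + 0) + 3**2)*(2 + (1/8)*0**2) = (2 + 9)*(2 + (1/8)*0) = 11*(2 + 0) = 11*2 = 22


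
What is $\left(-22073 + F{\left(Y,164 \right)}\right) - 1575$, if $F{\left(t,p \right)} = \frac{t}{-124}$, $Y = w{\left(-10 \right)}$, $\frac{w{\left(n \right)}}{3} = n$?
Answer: $- \frac{1466161}{62} \approx -23648.0$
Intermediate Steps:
$w{\left(n \right)} = 3 n$
$Y = -30$ ($Y = 3 \left(-10\right) = -30$)
$F{\left(t,p \right)} = - \frac{t}{124}$ ($F{\left(t,p \right)} = t \left(- \frac{1}{124}\right) = - \frac{t}{124}$)
$\left(-22073 + F{\left(Y,164 \right)}\right) - 1575 = \left(-22073 - - \frac{15}{62}\right) - 1575 = \left(-22073 + \frac{15}{62}\right) - 1575 = - \frac{1368511}{62} - 1575 = - \frac{1466161}{62}$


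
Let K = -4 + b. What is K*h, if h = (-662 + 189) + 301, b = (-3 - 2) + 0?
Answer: 1548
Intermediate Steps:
b = -5 (b = -5 + 0 = -5)
K = -9 (K = -4 - 5 = -9)
h = -172 (h = -473 + 301 = -172)
K*h = -9*(-172) = 1548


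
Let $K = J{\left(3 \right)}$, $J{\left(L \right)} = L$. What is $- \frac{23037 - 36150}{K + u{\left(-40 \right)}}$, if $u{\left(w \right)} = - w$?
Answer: $\frac{13113}{43} \approx 304.95$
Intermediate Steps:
$K = 3$
$- \frac{23037 - 36150}{K + u{\left(-40 \right)}} = - \frac{23037 - 36150}{3 - -40} = - \frac{-13113}{3 + 40} = - \frac{-13113}{43} = \left(-1\right) \left(- \frac{13113}{43}\right) = \frac{13113}{43}$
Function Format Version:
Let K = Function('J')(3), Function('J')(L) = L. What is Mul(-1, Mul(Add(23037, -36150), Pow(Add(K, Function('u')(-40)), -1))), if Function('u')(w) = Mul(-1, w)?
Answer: Rational(13113, 43) ≈ 304.95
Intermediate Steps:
K = 3
Mul(-1, Mul(Add(23037, -36150), Pow(Add(K, Function('u')(-40)), -1))) = Mul(-1, Mul(Add(23037, -36150), Pow(Add(3, Mul(-1, -40)), -1))) = Mul(-1, Mul(-13113, Pow(Add(3, 40), -1))) = Mul(-1, Mul(-13113, Pow(43, -1))) = Mul(-1, Mul(-13113, Rational(1, 43))) = Mul(-1, Rational(-13113, 43)) = Rational(13113, 43)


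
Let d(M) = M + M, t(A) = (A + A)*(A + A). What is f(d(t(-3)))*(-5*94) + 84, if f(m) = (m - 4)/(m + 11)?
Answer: -24988/83 ≈ -301.06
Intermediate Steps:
t(A) = 4*A² (t(A) = (2*A)*(2*A) = 4*A²)
d(M) = 2*M
f(m) = (-4 + m)/(11 + m)
f(d(t(-3)))*(-5*94) + 84 = ((-4 + 2*(4*(-3)²))/(11 + 2*(4*(-3)²)))*(-5*94) + 84 = ((-4 + 2*(4*9))/(11 + 2*(4*9)))*(-470) + 84 = ((-4 + 2*36)/(11 + 2*36))*(-470) + 84 = ((-4 + 72)/(11 + 72))*(-470) + 84 = (68/83)*(-470) + 84 = -31960/83 + 84 = -24988/83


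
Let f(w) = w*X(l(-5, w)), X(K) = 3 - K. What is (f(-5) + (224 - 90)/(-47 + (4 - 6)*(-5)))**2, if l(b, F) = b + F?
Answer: 6446521/1369 ≈ 4708.9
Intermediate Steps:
l(b, F) = F + b
f(w) = w*(8 - w) (f(w) = w*(3 - (w - 5)) = w*(3 - (-5 + w)) = w*(3 + (5 - w)) = w*(8 - w))
(f(-5) + (224 - 90)/(-47 + (4 - 6)*(-5)))**2 = (-5*(8 - 1*(-5)) + (224 - 90)/(-47 + (4 - 6)*(-5)))**2 = (-5*(8 + 5) + 134/(-47 - 2*(-5)))**2 = (-5*13 + 134/(-47 + 10))**2 = (-65 + 134/(-37))**2 = (-65 + 134*(-1/37))**2 = (-65 - 134/37)**2 = (-2539/37)**2 = 6446521/1369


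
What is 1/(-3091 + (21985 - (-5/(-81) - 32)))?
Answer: 81/1533001 ≈ 5.2838e-5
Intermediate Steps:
1/(-3091 + (21985 - (-5/(-81) - 32))) = 1/(-3091 + (21985 - (-1/81*(-5) - 32))) = 1/(-3091 + (21985 - (5/81 - 32))) = 1/(-3091 + (21985 - 1*(-2587/81))) = 1/(-3091 + (21985 + 2587/81)) = 1/(-3091 + 1783372/81) = 1/(1533001/81) = 81/1533001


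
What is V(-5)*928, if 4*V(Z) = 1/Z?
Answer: -232/5 ≈ -46.400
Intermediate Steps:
V(Z) = 1/(4*Z)
V(-5)*928 = ((1/4)/(-5))*928 = ((1/4)*(-1/5))*928 = -1/20*928 = -232/5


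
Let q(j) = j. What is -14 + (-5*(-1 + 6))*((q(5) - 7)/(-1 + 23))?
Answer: -129/11 ≈ -11.727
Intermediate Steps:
-14 + (-5*(-1 + 6))*((q(5) - 7)/(-1 + 23)) = -14 + (-5*(-1 + 6))*((5 - 7)/(-1 + 23)) = -14 + (-5*5)*(-2/22) = -14 - (-50)/22 = -14 - 25*(-1/11) = -14 + 25/11 = -129/11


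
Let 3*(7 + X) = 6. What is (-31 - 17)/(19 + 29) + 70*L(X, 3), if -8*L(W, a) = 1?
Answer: -39/4 ≈ -9.7500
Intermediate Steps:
X = -5 (X = -7 + (⅓)*6 = -7 + 2 = -5)
L(W, a) = -⅛ (L(W, a) = -⅛*1 = -⅛)
(-31 - 17)/(19 + 29) + 70*L(X, 3) = (-31 - 17)/(19 + 29) + 70*(-⅛) = -48/48 - 35/4 = -48*1/48 - 35/4 = -1 - 35/4 = -39/4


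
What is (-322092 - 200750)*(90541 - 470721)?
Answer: 198774071560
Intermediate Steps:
(-322092 - 200750)*(90541 - 470721) = -522842*(-380180) = 198774071560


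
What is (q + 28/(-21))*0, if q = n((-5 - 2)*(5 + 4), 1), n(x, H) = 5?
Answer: 0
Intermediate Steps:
q = 5
(q + 28/(-21))*0 = (5 + 28/(-21))*0 = (5 + 28*(-1/21))*0 = (5 - 4/3)*0 = (11/3)*0 = 0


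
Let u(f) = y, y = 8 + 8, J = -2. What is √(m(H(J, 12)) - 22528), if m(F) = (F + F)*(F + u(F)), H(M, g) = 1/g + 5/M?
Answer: I*√3253486/12 ≈ 150.31*I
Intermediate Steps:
y = 16
H(M, g) = 1/g + 5/M
u(f) = 16
m(F) = 2*F*(16 + F) (m(F) = (F + F)*(F + 16) = (2*F)*(16 + F) = 2*F*(16 + F))
√(m(H(J, 12)) - 22528) = √(2*(1/12 + 5/(-2))*(16 + (1/12 + 5/(-2))) - 22528) = √(2*(1/12 + 5*(-½))*(16 + (1/12 + 5*(-½))) - 22528) = √(2*(1/12 - 5/2)*(16 + (1/12 - 5/2)) - 22528) = √(2*(-29/12)*(16 - 29/12) - 22528) = √(2*(-29/12)*(163/12) - 22528) = √(-4727/72 - 22528) = √(-1626743/72) = I*√3253486/12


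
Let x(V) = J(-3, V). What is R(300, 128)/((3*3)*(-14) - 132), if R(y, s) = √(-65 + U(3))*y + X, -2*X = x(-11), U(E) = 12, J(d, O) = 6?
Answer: 1/86 - 50*I*√53/43 ≈ 0.011628 - 8.4652*I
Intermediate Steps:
x(V) = 6
X = -3 (X = -½*6 = -3)
R(y, s) = -3 + I*y*√53 (R(y, s) = √(-65 + 12)*y - 3 = √(-53)*y - 3 = (I*√53)*y - 3 = I*y*√53 - 3 = -3 + I*y*√53)
R(300, 128)/((3*3)*(-14) - 132) = (-3 + I*300*√53)/((3*3)*(-14) - 132) = (-3 + 300*I*√53)/(9*(-14) - 132) = (-3 + 300*I*√53)/(-126 - 132) = (-3 + 300*I*√53)/(-258) = (-3 + 300*I*√53)*(-1/258) = 1/86 - 50*I*√53/43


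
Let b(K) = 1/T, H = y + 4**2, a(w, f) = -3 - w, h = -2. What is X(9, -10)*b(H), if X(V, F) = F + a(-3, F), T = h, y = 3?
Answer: 5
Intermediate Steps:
T = -2
X(V, F) = F (X(V, F) = F + (-3 - 1*(-3)) = F + (-3 + 3) = F + 0 = F)
H = 19 (H = 3 + 4**2 = 3 + 16 = 19)
b(K) = -1/2 (b(K) = 1/(-2) = -1/2)
X(9, -10)*b(H) = -10*(-1/2) = 5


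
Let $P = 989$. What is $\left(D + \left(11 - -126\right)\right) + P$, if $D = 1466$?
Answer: $2592$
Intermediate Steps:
$\left(D + \left(11 - -126\right)\right) + P = \left(1466 + \left(11 - -126\right)\right) + 989 = \left(1466 + \left(11 + 126\right)\right) + 989 = \left(1466 + 137\right) + 989 = 1603 + 989 = 2592$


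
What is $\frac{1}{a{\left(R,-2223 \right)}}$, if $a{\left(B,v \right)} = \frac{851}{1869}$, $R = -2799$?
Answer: $\frac{1869}{851} \approx 2.1962$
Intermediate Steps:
$a{\left(B,v \right)} = \frac{851}{1869}$ ($a{\left(B,v \right)} = 851 \cdot \frac{1}{1869} = \frac{851}{1869}$)
$\frac{1}{a{\left(R,-2223 \right)}} = \frac{1}{\frac{851}{1869}} = \frac{1869}{851}$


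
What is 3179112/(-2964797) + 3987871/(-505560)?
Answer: -110995535867/12387460920 ≈ -8.9603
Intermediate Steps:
3179112/(-2964797) + 3987871/(-505560) = 3179112*(-1/2964797) + 3987871*(-1/505560) = -3179112/2964797 - 3987871/505560 = -110995535867/12387460920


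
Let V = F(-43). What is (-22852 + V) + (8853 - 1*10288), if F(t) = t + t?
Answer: -24373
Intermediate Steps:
F(t) = 2*t
V = -86 (V = 2*(-43) = -86)
(-22852 + V) + (8853 - 1*10288) = (-22852 - 86) + (8853 - 1*10288) = -22938 + (8853 - 10288) = -22938 - 1435 = -24373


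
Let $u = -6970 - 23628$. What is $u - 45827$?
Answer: $-76425$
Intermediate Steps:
$u = -30598$ ($u = -6970 - 23628 = -30598$)
$u - 45827 = -30598 - 45827 = -76425$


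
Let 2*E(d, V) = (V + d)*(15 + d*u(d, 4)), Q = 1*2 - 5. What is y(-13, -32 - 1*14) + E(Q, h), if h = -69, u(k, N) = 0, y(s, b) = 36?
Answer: -504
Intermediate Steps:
Q = -3 (Q = 2 - 5 = -3)
E(d, V) = 15*V/2 + 15*d/2 (E(d, V) = ((V + d)*(15 + d*0))/2 = ((V + d)*(15 + 0))/2 = ((V + d)*15)/2 = (15*V + 15*d)/2 = 15*V/2 + 15*d/2)
y(-13, -32 - 1*14) + E(Q, h) = 36 + ((15/2)*(-69) + (15/2)*(-3)) = 36 + (-1035/2 - 45/2) = 36 - 540 = -504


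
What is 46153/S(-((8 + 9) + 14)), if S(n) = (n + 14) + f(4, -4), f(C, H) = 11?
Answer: -46153/6 ≈ -7692.2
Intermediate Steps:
S(n) = 25 + n (S(n) = (n + 14) + 11 = (14 + n) + 11 = 25 + n)
46153/S(-((8 + 9) + 14)) = 46153/(25 - ((8 + 9) + 14)) = 46153/(25 - (17 + 14)) = 46153/(25 - 1*31) = 46153/(25 - 31) = 46153/(-6) = 46153*(-⅙) = -46153/6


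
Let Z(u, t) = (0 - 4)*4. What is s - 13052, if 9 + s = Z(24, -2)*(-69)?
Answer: -11957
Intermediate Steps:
Z(u, t) = -16 (Z(u, t) = -4*4 = -16)
s = 1095 (s = -9 - 16*(-69) = -9 + 1104 = 1095)
s - 13052 = 1095 - 13052 = -11957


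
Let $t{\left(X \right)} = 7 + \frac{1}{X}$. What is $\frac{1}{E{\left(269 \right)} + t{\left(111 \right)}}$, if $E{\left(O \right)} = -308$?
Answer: $- \frac{111}{33410} \approx -0.0033224$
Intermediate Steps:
$\frac{1}{E{\left(269 \right)} + t{\left(111 \right)}} = \frac{1}{-308 + \left(7 + \frac{1}{111}\right)} = \frac{1}{-308 + \frac{778}{111}} = \frac{1}{- \frac{33410}{111}} = - \frac{111}{33410}$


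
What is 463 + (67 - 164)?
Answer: 366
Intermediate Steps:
463 + (67 - 164) = 463 - 97 = 366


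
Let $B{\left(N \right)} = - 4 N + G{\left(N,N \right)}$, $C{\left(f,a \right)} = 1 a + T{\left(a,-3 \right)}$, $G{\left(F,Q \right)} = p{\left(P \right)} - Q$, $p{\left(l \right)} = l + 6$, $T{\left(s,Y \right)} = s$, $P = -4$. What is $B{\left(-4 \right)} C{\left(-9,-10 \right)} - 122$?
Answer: $-562$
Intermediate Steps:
$p{\left(l \right)} = 6 + l$
$G{\left(F,Q \right)} = 2 - Q$ ($G{\left(F,Q \right)} = \left(6 - 4\right) - Q = 2 - Q$)
$C{\left(f,a \right)} = 2 a$ ($C{\left(f,a \right)} = 1 a + a = a + a = 2 a$)
$B{\left(N \right)} = 2 - 5 N$ ($B{\left(N \right)} = - 4 N - \left(-2 + N\right) = 2 - 5 N$)
$B{\left(-4 \right)} C{\left(-9,-10 \right)} - 122 = \left(2 - -20\right) 2 \left(-10\right) - 122 = \left(2 + 20\right) \left(-20\right) - 122 = 22 \left(-20\right) - 122 = -440 - 122 = -562$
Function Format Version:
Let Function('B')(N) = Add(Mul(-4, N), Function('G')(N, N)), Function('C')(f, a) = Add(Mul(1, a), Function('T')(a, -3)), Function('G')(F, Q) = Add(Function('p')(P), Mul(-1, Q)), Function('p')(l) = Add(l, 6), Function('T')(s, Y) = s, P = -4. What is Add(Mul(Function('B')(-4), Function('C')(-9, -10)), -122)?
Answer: -562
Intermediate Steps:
Function('p')(l) = Add(6, l)
Function('G')(F, Q) = Add(2, Mul(-1, Q)) (Function('G')(F, Q) = Add(Add(6, -4), Mul(-1, Q)) = Add(2, Mul(-1, Q)))
Function('C')(f, a) = Mul(2, a) (Function('C')(f, a) = Add(Mul(1, a), a) = Add(a, a) = Mul(2, a))
Function('B')(N) = Add(2, Mul(-5, N)) (Function('B')(N) = Add(Mul(-4, N), Add(2, Mul(-1, N))) = Add(2, Mul(-5, N)))
Add(Mul(Function('B')(-4), Function('C')(-9, -10)), -122) = Add(Mul(Add(2, Mul(-5, -4)), Mul(2, -10)), -122) = Add(Mul(Add(2, 20), -20), -122) = Add(Mul(22, -20), -122) = Add(-440, -122) = -562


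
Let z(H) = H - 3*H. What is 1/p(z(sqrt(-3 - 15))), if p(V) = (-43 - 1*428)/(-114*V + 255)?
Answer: -85/157 - 228*I*sqrt(2)/157 ≈ -0.5414 - 2.0538*I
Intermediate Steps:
z(H) = -2*H
p(V) = -471/(255 - 114*V) (p(V) = (-43 - 428)/(255 - 114*V) = -471/(255 - 114*V))
1/p(z(sqrt(-3 - 15))) = 1/(157/(-85 + 38*(-2*sqrt(-3 - 15)))) = 1/(157/(-85 + 38*(-6*I*sqrt(2)))) = 1/(157/(-85 - 228*I*sqrt(2))) = -85/157 - 228*I*sqrt(2)/157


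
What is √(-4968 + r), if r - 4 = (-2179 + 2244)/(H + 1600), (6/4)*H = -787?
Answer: I*√51660096194/3226 ≈ 70.455*I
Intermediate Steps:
H = -1574/3 (H = (⅔)*(-787) = -1574/3 ≈ -524.67)
r = 13099/3226 (r = 4 + (-2179 + 2244)/(-1574/3 + 1600) = 4 + 65/(3226/3) = 4 + 65*(3/3226) = 4 + 195/3226 = 13099/3226 ≈ 4.0604)
√(-4968 + r) = √(-4968 + 13099/3226) = √(-16013669/3226) = I*√51660096194/3226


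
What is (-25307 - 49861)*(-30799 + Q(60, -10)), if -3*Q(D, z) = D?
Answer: 2316602592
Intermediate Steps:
Q(D, z) = -D/3
(-25307 - 49861)*(-30799 + Q(60, -10)) = (-25307 - 49861)*(-30799 - ⅓*60) = -75168*(-30799 - 20) = -75168*(-30819) = 2316602592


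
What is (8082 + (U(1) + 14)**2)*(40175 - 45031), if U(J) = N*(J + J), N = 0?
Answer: -40197968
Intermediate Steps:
U(J) = 0 (U(J) = 0*(J + J) = 0*(2*J) = 0)
(8082 + (U(1) + 14)**2)*(40175 - 45031) = (8082 + (0 + 14)**2)*(40175 - 45031) = (8082 + 14**2)*(-4856) = (8082 + 196)*(-4856) = 8278*(-4856) = -40197968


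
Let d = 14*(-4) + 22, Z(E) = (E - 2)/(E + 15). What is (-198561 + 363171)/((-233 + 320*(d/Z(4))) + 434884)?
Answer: 164610/331291 ≈ 0.49687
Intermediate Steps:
Z(E) = (-2 + E)/(15 + E)
d = -34 (d = -56 + 22 = -34)
(-198561 + 363171)/((-233 + 320*(d/Z(4))) + 434884) = (-198561 + 363171)/((-233 + 320*(-34*(15 + 4)/(-2 + 4))) + 434884) = 164610/((-233 + 320*(-34/(2/19))) + 434884) = 164610/((-233 + 320*(-34/((1/19)*2))) + 434884) = 164610/((-233 + 320*(-34/2/19)) + 434884) = 164610/((-233 + 320*(-34*19/2)) + 434884) = 164610/((-233 + 320*(-323)) + 434884) = 164610/((-233 - 103360) + 434884) = 164610/(-103593 + 434884) = 164610/331291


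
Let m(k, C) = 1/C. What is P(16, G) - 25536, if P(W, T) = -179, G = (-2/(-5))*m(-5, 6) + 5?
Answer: -25715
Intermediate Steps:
G = 76/15 (G = -2/(-5)/6 + 5 = -2*(-1/5)*(1/6) + 5 = (2/5)*(1/6) + 5 = 1/15 + 5 = 76/15 ≈ 5.0667)
P(16, G) - 25536 = -179 - 25536 = -25715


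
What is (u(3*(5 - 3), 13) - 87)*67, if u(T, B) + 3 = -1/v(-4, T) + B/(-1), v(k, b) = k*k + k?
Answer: -82879/12 ≈ -6906.6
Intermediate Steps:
v(k, b) = k + k**2 (v(k, b) = k**2 + k = k + k**2)
u(T, B) = -37/12 - B (u(T, B) = -3 + (-1/((-4*(1 - 4))) + B/(-1)) = -3 + (-1/((-4*(-3))) + B*(-1)) = -3 + (-1/12 - B) = -37/12 - B)
(u(3*(5 - 3), 13) - 87)*67 = ((-37/12 - 1*13) - 87)*67 = ((-37/12 - 13) - 87)*67 = (-193/12 - 87)*67 = -1237/12*67 = -82879/12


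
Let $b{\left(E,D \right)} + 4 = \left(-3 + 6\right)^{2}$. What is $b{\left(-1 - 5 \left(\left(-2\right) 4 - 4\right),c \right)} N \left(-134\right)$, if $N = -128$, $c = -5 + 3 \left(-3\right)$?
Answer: $85760$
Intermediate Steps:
$c = -14$ ($c = -5 - 9 = -14$)
$b{\left(E,D \right)} = 5$ ($b{\left(E,D \right)} = -4 + \left(-3 + 6\right)^{2} = -4 + 3^{2} = -4 + 9 = 5$)
$b{\left(-1 - 5 \left(\left(-2\right) 4 - 4\right),c \right)} N \left(-134\right) = 5 \left(-128\right) \left(-134\right) = \left(-640\right) \left(-134\right) = 85760$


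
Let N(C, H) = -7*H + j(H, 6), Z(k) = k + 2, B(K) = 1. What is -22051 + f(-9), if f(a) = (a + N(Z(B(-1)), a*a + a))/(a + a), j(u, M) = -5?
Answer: -198200/9 ≈ -22022.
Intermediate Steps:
Z(k) = 2 + k
N(C, H) = -5 - 7*H (N(C, H) = -7*H - 5 = -5 - 7*H)
f(a) = (-5 - 7*a² - 6*a)/(2*a) (f(a) = (a + (-5 - 7*(a*a + a)))/(a + a) = (a + (-5 - 7*(a² + a)))/((2*a)) = (a + (-5 - 7*(a + a²)))*(1/(2*a)) = (a + (-5 + (-7*a - 7*a²)))*(1/(2*a)) = (a + (-5 - 7*a - 7*a²))*(1/(2*a)) = (-5 - 7*a² - 6*a)*(1/(2*a)) = (-5 - 7*a² - 6*a)/(2*a))
-22051 + f(-9) = -22051 + (½)*(-5 - 9 - 7*(-9)*(1 - 9))/(-9) = -22051 + (½)*(-⅑)*(-5 - 9 - 7*(-9)*(-8)) = -22051 + (½)*(-⅑)*(-5 - 9 - 504) = -22051 + (½)*(-⅑)*(-518) = -22051 + 259/9 = -198200/9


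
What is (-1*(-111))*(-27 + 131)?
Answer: 11544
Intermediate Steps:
(-1*(-111))*(-27 + 131) = 111*104 = 11544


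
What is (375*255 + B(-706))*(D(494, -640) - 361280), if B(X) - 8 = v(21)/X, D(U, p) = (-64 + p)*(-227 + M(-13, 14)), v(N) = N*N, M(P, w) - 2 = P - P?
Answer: -6848869398080/353 ≈ -1.9402e+10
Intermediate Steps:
M(P, w) = 2 (M(P, w) = 2 + (P - P) = 2 + 0 = 2)
v(N) = N**2
D(U, p) = 14400 - 225*p (D(U, p) = (-64 + p)*(-227 + 2) = (-64 + p)*(-225) = 14400 - 225*p)
B(X) = 8 + 441/X (B(X) = 8 + 21**2/X = 8 + 441/X)
(375*255 + B(-706))*(D(494, -640) - 361280) = (375*255 + (8 + 441/(-706)))*((14400 - 225*(-640)) - 361280) = (95625 + (8 + 441*(-1/706)))*((14400 + 144000) - 361280) = (95625 + (8 - 441/706))*(158400 - 361280) = (95625 + 5207/706)*(-202880) = (67516457/706)*(-202880) = -6848869398080/353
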